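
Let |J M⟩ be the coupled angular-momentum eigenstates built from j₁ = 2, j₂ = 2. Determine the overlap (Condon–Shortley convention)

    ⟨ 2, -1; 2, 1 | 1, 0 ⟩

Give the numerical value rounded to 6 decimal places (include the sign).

j₁+j₂−J=3  J+j₁−j₂=1  J−j₁+j₂=1  j₁+j₂+J+1=6
(j₁±m₁, j₂±m₂, J±M) = (1,3,3,1,1,1)
P² = 9/10
sum k=2..3:
  [2] +1/2 = 1/2
  [3] −1/6 = -1/6
S = 1/3
C² = P²·S² = 1/10 ; C = +0.316228

+√(1/10) = +0.316228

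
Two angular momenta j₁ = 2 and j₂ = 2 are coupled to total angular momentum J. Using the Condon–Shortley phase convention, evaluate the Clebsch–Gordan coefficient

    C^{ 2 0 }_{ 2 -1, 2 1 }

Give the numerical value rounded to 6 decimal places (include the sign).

j₁+j₂−J=2  J+j₁−j₂=2  J−j₁+j₂=2  j₁+j₂+J+1=7
(j₁±m₁, j₂±m₂, J±M) = (1,3,3,1,2,2)
P² = 8/7
sum k=1..2:
  [1] −1/4 = -1/4
  [2] +1/2 = 1/2
S = 1/4
C² = P²·S² = 1/14 ; C = +0.267261

+√(1/14) = +0.267261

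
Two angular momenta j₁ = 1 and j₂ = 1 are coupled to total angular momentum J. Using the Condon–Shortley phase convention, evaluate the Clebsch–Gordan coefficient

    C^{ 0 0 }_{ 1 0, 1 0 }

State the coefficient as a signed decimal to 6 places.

−√(1/3) = -0.577350

triangle: 2!*0!*0!/3! = 2/6
(j±m)!: 1!*1!*1!*1!*0!*0! = 1
prefactor² = (2J+1)*Δ*N² = 1/3
  k=1: −1/(1!*1!*0!*0!*0!*0!) = -1
Σ = -1  ⇒  CG² = 1/3*(-1)² = 1/3
CG = −√(1/3) = -0.577350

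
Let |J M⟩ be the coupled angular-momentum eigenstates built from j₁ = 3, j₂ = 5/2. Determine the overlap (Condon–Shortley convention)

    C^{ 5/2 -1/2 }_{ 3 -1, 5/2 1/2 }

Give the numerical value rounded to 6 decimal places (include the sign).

j₁+j₂−J=3  J+j₁−j₂=3  J−j₁+j₂=2  j₁+j₂+J+1=9
(j₁±m₁, j₂±m₂, J±M) = (2,4,3,2,2,3)
P² = 288/35
sum k=1..3:
  [1] −1/24 = -1/24
  [2] +1/4 = 1/4
  [3] −1/24 = -1/24
S = 1/6
C² = P²·S² = 8/35 ; C = +0.478091

+0.478091  (= +√(8/35))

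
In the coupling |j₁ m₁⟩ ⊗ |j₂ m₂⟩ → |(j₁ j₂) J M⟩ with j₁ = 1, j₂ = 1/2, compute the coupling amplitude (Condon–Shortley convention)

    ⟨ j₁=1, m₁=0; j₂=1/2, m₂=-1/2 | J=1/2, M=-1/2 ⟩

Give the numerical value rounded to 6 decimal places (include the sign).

√[2·1!1!0!/3! · 1!1!0!1!0!1!] = √(1/3)
  +(−1)^0/∏(0,1,1,0,0,0)! = 1  (running 1)
⟨..|..⟩ = √(1/3)·(1) = +0.577350

+0.577350  (= +√(1/3))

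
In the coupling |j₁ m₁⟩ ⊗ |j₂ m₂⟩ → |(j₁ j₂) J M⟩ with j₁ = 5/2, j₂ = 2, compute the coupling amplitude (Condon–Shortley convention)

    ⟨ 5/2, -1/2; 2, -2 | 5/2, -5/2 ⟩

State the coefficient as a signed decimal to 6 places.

triangle: 2!×3!×2!/8! = 24/40320
(j±m)!: 2!×3!×0!×4!×0!×5! = 34560
prefactor² = (2J+1)×Δ×N² = 864/7
  k=0: +1/(0!×2!×3!×0!×0!×2!) = 1/24
Σ = 1/24  ⇒  CG² = 864/7×1/24² = 3/14
CG = +√(3/14) = +0.462910

+√(3/14) = +0.462910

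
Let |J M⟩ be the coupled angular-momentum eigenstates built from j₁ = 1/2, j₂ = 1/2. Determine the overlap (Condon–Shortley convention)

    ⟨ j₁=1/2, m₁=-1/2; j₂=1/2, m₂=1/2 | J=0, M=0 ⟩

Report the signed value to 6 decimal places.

triangle: 1!*0!*0!/2! = 1/2
(j±m)!: 0!*1!*1!*0!*0!*0! = 1
prefactor² = (2J+1)*Δ*N² = 1/2
  k=1: −1/(1!*0!*0!*0!*0!*0!) = -1
Σ = -1  ⇒  CG² = 1/2*(-1)² = 1/2
CG = −√(1/2) = -0.707107

-0.707107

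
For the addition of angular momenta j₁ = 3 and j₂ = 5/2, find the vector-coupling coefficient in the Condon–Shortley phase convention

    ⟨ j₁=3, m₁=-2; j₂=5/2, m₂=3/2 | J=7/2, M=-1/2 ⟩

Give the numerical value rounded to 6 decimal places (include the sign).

√[8·2!4!3!/10! · 1!5!4!1!3!4!] = √(9216/35)
  +(−1)^1/∏(1,1,4,3,0,0)! = -1/144  (running -1/144)
  +(−1)^2/∏(2,0,3,2,1,1)! = 1/24  (running 5/144)
⟨..|..⟩ = √(9216/35)·(5/144) = +0.563436

+0.563436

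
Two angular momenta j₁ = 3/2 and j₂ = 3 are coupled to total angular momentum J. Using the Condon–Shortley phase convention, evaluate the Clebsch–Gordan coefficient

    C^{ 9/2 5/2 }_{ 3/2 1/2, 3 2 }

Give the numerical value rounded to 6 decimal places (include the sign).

+0.707107

√[10·0!3!6!/10! · 2!1!5!1!7!2!] = √(28800)
  +(−1)^0/∏(0,0,1,5,2,1)! = 1/240  (running 1/240)
⟨..|..⟩ = √(28800)·(1/240) = +0.707107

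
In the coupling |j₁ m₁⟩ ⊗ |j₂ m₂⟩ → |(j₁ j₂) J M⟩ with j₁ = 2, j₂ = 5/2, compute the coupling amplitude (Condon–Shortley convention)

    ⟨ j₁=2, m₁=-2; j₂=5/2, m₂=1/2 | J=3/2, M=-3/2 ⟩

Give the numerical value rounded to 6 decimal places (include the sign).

-0.338062  (= −√(4/35))

triangle: 3!×1!×2!/7! = 12/5040
(j±m)!: 0!×4!×3!×2!×0!×3! = 1728
prefactor² = (2J+1)×Δ×N² = 576/35
  k=3: −1/(3!×0!×1!×0!×0!×2!) = -1/12
Σ = -1/12  ⇒  CG² = 576/35×(-1/12)² = 4/35
CG = −√(4/35) = -0.338062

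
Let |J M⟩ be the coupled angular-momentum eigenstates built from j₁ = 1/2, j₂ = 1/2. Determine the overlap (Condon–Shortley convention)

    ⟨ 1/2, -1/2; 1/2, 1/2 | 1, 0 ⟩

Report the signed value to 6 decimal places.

+√(1/2) ≈ +0.707107

triangle: 0!*1!*1!/3! = 1/6
(j±m)!: 0!*1!*1!*0!*1!*1! = 1
prefactor² = (2J+1)*Δ*N² = 1/2
  k=0: +1/(0!*0!*1!*1!*0!*0!) = 1
Σ = 1  ⇒  CG² = 1/2*1² = 1/2
CG = +√(1/2) = +0.707107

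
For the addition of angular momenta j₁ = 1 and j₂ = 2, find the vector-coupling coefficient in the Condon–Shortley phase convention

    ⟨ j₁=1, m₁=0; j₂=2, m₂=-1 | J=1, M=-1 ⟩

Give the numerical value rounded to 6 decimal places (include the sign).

−√(3/10) = -0.547723

triangle: 2!×0!×2!/5! = 4/120
(j±m)!: 1!×1!×1!×3!×0!×2! = 12
prefactor² = (2J+1)×Δ×N² = 6/5
  k=1: −1/(1!×1!×0!×0!×0!×2!) = -1/2
Σ = -1/2  ⇒  CG² = 6/5×(-1/2)² = 3/10
CG = −√(3/10) = -0.547723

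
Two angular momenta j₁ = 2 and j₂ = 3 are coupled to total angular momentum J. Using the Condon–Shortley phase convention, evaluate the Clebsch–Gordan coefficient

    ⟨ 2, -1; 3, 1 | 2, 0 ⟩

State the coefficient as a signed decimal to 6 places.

+√(1/7) = +0.377964

triangle: 3!×1!×3!/8! = 36/40320
(j±m)!: 1!×3!×4!×2!×2!×2! = 1152
prefactor² = (2J+1)×Δ×N² = 36/7
  k=2: +1/(2!×1!×1!×2!×0!×1!) = 1/4
  k=3: −1/(3!×0!×0!×1!×1!×2!) = -1/12
Σ = 1/6  ⇒  CG² = 36/7×1/6² = 1/7
CG = +√(1/7) = +0.377964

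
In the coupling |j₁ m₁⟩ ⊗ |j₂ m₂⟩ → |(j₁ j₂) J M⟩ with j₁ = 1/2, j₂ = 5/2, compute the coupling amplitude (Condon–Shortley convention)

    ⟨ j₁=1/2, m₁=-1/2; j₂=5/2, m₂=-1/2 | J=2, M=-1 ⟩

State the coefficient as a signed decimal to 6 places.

-0.577350  (= −√(1/3))

√[5·1!0!4!/6! · 0!1!2!3!1!3!] = √(12)
  +(−1)^1/∏(1,0,0,1,0,3)! = -1/6  (running -1/6)
⟨..|..⟩ = √(12)·(-1/6) = -0.577350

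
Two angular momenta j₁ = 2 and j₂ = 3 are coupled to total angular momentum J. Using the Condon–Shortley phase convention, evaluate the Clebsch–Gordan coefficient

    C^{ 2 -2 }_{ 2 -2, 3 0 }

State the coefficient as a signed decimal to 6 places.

√[5·3!1!3!/8! · 0!4!3!3!0!4!] = √(648/7)
  +(−1)^3/∏(3,0,1,0,0,3)! = -1/36  (running -1/36)
⟨..|..⟩ = √(648/7)·(-1/36) = -0.267261

−√(1/14) ≈ -0.267261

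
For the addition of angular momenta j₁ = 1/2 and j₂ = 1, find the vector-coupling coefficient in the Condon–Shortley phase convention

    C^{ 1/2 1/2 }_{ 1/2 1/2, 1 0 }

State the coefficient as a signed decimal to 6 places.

+√(1/3) = +0.577350

triangle: 1!×0!×1!/3! = 1/6
(j±m)!: 1!×0!×1!×1!×1!×0! = 1
prefactor² = (2J+1)×Δ×N² = 1/3
  k=0: +1/(0!×1!×0!×1!×0!×0!) = 1
Σ = 1  ⇒  CG² = 1/3×1² = 1/3
CG = +√(1/3) = +0.577350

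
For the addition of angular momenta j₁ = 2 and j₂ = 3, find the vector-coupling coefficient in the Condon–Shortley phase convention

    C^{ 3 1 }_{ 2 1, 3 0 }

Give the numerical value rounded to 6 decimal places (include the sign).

−√(1/30) ≈ -0.182574

triangle: 2!×2!×4!/9! = 96/362880
(j±m)!: 3!×1!×3!×3!×4!×2! = 10368
prefactor² = (2J+1)×Δ×N² = 96/5
  k=0: +1/(0!×2!×1!×3!×1!×1!) = 1/12
  k=1: −1/(1!×1!×0!×2!×2!×2!) = -1/8
Σ = -1/24  ⇒  CG² = 96/5×(-1/24)² = 1/30
CG = −√(1/30) = -0.182574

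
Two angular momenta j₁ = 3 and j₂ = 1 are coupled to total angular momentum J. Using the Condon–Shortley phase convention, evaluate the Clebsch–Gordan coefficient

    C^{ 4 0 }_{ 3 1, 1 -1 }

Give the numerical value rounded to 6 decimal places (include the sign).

+0.462910

j₁+j₂−J=0  J+j₁−j₂=6  J−j₁+j₂=2  j₁+j₂+J+1=9
(j₁±m₁, j₂±m₂, J±M) = (4,2,0,2,4,4)
P² = 13824/7
sum k=0..0:
  [0] +1/96 = 1/96
S = 1/96
C² = P²·S² = 3/14 ; C = +0.462910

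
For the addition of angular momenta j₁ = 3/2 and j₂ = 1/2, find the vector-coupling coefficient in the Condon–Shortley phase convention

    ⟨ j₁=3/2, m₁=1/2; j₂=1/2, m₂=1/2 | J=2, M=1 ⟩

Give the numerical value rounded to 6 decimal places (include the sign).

j₁+j₂−J=0  J+j₁−j₂=3  J−j₁+j₂=1  j₁+j₂+J+1=5
(j₁±m₁, j₂±m₂, J±M) = (2,1,1,0,3,1)
P² = 3
sum k=0..0:
  [0] +1/2 = 1/2
S = 1/2
C² = P²·S² = 3/4 ; C = +0.866025

+√(3/4) ≈ +0.866025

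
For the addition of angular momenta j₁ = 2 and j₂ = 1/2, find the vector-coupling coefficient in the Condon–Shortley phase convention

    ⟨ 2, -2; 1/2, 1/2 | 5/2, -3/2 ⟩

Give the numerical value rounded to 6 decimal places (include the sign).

√[6·0!4!1!/6! · 0!4!1!0!1!4!] = √(576/5)
  +(−1)^0/∏(0,0,4,1,0,0)! = 1/24  (running 1/24)
⟨..|..⟩ = √(576/5)·(1/24) = +0.447214

+√(1/5) ≈ +0.447214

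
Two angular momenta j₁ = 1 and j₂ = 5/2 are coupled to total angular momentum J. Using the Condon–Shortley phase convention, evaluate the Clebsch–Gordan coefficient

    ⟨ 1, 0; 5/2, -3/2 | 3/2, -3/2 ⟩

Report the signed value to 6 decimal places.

-0.516398  (= −√(4/15))

j₁+j₂−J=2  J+j₁−j₂=0  J−j₁+j₂=3  j₁+j₂+J+1=6
(j₁±m₁, j₂±m₂, J±M) = (1,1,1,4,0,3)
P² = 48/5
sum k=1..1:
  [1] −1/6 = -1/6
S = -1/6
C² = P²·S² = 4/15 ; C = -0.516398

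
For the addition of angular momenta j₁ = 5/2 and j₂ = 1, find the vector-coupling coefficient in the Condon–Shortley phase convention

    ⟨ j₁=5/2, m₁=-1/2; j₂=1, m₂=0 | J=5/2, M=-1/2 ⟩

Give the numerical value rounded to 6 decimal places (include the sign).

j₁+j₂−J=1  J+j₁−j₂=4  J−j₁+j₂=1  j₁+j₂+J+1=7
(j₁±m₁, j₂±m₂, J±M) = (2,3,1,1,2,3)
P² = 144/35
sum k=0..1:
  [0] +1/6 = 1/6
  [1] −1/4 = -1/4
S = -1/12
C² = P²·S² = 1/35 ; C = -0.169031

-0.169031  (= −√(1/35))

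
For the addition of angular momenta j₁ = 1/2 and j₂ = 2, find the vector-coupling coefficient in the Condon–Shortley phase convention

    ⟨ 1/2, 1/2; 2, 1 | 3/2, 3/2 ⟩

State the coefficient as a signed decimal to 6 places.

+0.447214  (= +√(1/5))

j₁+j₂−J=1  J+j₁−j₂=0  J−j₁+j₂=3  j₁+j₂+J+1=5
(j₁±m₁, j₂±m₂, J±M) = (1,0,3,1,3,0)
P² = 36/5
sum k=0..0:
  [0] +1/6 = 1/6
S = 1/6
C² = P²·S² = 1/5 ; C = +0.447214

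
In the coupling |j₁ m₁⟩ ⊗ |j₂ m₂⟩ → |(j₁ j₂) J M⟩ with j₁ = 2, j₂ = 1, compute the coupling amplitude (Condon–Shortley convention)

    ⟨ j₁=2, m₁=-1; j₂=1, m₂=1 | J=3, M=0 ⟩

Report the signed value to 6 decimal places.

j₁+j₂−J=0  J+j₁−j₂=4  J−j₁+j₂=2  j₁+j₂+J+1=7
(j₁±m₁, j₂±m₂, J±M) = (1,3,2,0,3,3)
P² = 144/5
sum k=0..0:
  [0] +1/12 = 1/12
S = 1/12
C² = P²·S² = 1/5 ; C = +0.447214

+√(1/5) ≈ +0.447214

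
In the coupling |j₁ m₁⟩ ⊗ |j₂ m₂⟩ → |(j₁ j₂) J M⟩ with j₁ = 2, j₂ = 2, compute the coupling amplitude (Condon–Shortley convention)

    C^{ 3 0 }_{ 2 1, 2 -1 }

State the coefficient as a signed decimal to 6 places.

+√(2/5) ≈ +0.632456

triangle: 1!×3!×3!/8! = 36/40320
(j±m)!: 3!×1!×1!×3!×3!×3! = 1296
prefactor² = (2J+1)×Δ×N² = 81/10
  k=0: +1/(0!×1!×1!×1!×2!×2!) = 1/4
  k=1: −1/(1!×0!×0!×0!×3!×3!) = -1/36
Σ = 2/9  ⇒  CG² = 81/10×2/9² = 2/5
CG = +√(2/5) = +0.632456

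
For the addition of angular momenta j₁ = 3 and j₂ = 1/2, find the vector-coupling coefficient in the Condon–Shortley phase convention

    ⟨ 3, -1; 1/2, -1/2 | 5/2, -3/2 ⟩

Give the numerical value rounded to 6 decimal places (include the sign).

√[6·1!5!0!/7! · 2!4!0!1!1!4!] = √(1152/7)
  +(−1)^0/∏(0,1,4,0,1,0)! = 1/24  (running 1/24)
⟨..|..⟩ = √(1152/7)·(1/24) = +0.534522

+√(2/7) ≈ +0.534522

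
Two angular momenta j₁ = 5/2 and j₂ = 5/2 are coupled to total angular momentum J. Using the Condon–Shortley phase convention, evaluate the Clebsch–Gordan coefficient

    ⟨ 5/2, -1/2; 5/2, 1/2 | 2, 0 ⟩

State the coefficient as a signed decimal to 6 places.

+√(4/21) ≈ +0.436436

√[5·3!2!2!/8! · 2!3!3!2!2!2!] = √(12/7)
  +(−1)^1/∏(1,2,2,2,0,0)! = -1/8  (running -1/8)
  +(−1)^2/∏(2,1,1,1,1,1)! = 1/2  (running 3/8)
  +(−1)^3/∏(3,0,0,0,2,2)! = -1/24  (running 1/3)
⟨..|..⟩ = √(12/7)·(1/3) = +0.436436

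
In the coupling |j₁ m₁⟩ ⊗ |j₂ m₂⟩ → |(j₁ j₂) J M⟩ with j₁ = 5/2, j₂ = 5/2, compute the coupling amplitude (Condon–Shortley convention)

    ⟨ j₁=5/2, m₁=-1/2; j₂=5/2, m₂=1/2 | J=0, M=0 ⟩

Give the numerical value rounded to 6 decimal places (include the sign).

√[1·5!0!0!/6! · 2!3!3!2!0!0!] = √(24)
  +(−1)^3/∏(3,2,0,0,0,0)! = -1/12  (running -1/12)
⟨..|..⟩ = √(24)·(-1/12) = -0.408248

−√(1/6) = -0.408248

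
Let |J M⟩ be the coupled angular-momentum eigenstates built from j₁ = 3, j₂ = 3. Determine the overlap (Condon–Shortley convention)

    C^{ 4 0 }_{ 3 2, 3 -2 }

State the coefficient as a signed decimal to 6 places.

+√(7/22) = +0.564076

j₁+j₂−J=2  J+j₁−j₂=4  J−j₁+j₂=4  j₁+j₂+J+1=11
(j₁±m₁, j₂±m₂, J±M) = (5,1,1,5,4,4)
P² = 165888/77
sum k=0..1:
  [0] +1/72 = 1/72
  [1] −1/576 = -1/576
S = 7/576
C² = P²·S² = 7/22 ; C = +0.564076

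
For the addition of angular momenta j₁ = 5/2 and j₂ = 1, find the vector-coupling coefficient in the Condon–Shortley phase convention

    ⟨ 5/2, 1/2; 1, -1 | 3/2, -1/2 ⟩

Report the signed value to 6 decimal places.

+0.447214

√[4·2!3!0!/6! · 3!2!0!2!1!2!] = √(16/5)
  +(−1)^0/∏(0,2,2,0,1,0)! = 1/4  (running 1/4)
⟨..|..⟩ = √(16/5)·(1/4) = +0.447214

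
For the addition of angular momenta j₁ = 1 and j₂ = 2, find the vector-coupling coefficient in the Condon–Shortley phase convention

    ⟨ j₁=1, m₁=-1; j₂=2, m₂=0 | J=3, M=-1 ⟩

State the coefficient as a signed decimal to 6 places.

+√(2/5) ≈ +0.632456

√[7·0!2!4!/7! · 0!2!2!2!2!4!] = √(128/5)
  +(−1)^0/∏(0,0,2,2,0,2)! = 1/8  (running 1/8)
⟨..|..⟩ = √(128/5)·(1/8) = +0.632456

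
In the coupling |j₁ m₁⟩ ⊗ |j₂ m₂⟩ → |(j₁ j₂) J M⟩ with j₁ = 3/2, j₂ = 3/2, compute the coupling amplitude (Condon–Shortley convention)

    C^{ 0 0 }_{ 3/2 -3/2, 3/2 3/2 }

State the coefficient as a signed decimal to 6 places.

triangle: 3!×0!×0!/4! = 6/24
(j±m)!: 0!×3!×3!×0!×0!×0! = 36
prefactor² = (2J+1)×Δ×N² = 9
  k=3: −1/(3!×0!×0!×0!×0!×0!) = -1/6
Σ = -1/6  ⇒  CG² = 9×(-1/6)² = 1/4
CG = −√(1/4) = -0.500000

-0.500000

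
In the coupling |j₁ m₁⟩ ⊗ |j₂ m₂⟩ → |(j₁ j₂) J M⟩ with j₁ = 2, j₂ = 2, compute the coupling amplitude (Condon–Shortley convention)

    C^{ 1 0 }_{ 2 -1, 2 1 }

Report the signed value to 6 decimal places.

+√(1/10) = +0.316228

√[3·3!1!1!/6! · 1!3!3!1!1!1!] = √(9/10)
  +(−1)^2/∏(2,1,1,1,0,0)! = 1/2  (running 1/2)
  +(−1)^3/∏(3,0,0,0,1,1)! = -1/6  (running 1/3)
⟨..|..⟩ = √(9/10)·(1/3) = +0.316228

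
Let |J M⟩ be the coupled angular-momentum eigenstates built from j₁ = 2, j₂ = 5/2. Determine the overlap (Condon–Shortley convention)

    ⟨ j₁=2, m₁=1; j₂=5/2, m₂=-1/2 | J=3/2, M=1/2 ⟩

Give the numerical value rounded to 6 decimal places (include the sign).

triangle: 3!×1!×2!/7! = 12/5040
(j±m)!: 3!×1!×2!×3!×2!×1! = 144
prefactor² = (2J+1)×Δ×N² = 48/35
  k=0: +1/(0!×3!×1!×2!×0!×0!) = 1/12
  k=1: −1/(1!×2!×0!×1!×1!×1!) = -1/2
Σ = -5/12  ⇒  CG² = 48/35×(-5/12)² = 5/21
CG = −√(5/21) = -0.487950

−√(5/21) = -0.487950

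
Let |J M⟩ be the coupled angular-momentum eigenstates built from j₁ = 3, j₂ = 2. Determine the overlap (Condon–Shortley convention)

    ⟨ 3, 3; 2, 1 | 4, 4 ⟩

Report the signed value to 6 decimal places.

√[9·1!5!3!/10! · 6!0!3!1!8!0!] = √(311040)
  +(−1)^0/∏(0,1,0,3,5,0)! = 1/720  (running 1/720)
⟨..|..⟩ = √(311040)·(1/720) = +0.774597

+0.774597  (= +√(3/5))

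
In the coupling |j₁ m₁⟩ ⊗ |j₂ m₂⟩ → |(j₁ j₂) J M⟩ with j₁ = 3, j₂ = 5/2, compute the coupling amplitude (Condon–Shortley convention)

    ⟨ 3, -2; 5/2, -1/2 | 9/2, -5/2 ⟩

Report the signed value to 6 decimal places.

−√(49/198) ≈ -0.497468

√[10·1!5!4!/11! · 1!5!2!3!2!7!] = √(115200/11)
  +(−1)^0/∏(0,1,5,2,0,2)! = 1/480  (running 1/480)
  +(−1)^1/∏(1,0,4,1,1,3)! = -1/144  (running -7/1440)
⟨..|..⟩ = √(115200/11)·(-7/1440) = -0.497468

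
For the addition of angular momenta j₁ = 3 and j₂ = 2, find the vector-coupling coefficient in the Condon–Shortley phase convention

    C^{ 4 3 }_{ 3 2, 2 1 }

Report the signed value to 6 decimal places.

+0.223607  (= +√(1/20))

j₁+j₂−J=1  J+j₁−j₂=5  J−j₁+j₂=3  j₁+j₂+J+1=10
(j₁±m₁, j₂±m₂, J±M) = (5,1,3,1,7,1)
P² = 6480
sum k=0..1:
  [0] +1/144 = 1/144
  [1] −1/240 = -1/240
S = 1/360
C² = P²·S² = 1/20 ; C = +0.223607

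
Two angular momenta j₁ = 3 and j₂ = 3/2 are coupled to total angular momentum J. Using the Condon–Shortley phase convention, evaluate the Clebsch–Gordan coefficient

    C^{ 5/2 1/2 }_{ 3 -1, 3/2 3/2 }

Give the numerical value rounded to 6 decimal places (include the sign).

+√(27/70) = +0.621059

√[6·2!4!1!/8! · 2!4!3!0!3!2!] = √(864/35)
  +(−1)^2/∏(2,0,2,1,2,0)! = 1/8  (running 1/8)
⟨..|..⟩ = √(864/35)·(1/8) = +0.621059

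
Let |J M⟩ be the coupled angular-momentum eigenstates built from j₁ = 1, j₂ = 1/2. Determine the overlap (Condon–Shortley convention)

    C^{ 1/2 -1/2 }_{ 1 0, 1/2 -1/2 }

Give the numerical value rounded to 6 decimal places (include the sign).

j₁+j₂−J=1  J+j₁−j₂=1  J−j₁+j₂=0  j₁+j₂+J+1=3
(j₁±m₁, j₂±m₂, J±M) = (1,1,0,1,0,1)
P² = 1/3
sum k=0..0:
  [0] +1/1 = 1
S = 1
C² = P²·S² = 1/3 ; C = +0.577350

+√(1/3) = +0.577350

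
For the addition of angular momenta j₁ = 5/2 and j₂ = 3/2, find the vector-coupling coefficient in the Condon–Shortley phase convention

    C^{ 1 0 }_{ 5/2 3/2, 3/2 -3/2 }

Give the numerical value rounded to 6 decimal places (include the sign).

√[3·3!2!0!/6! · 4!1!0!3!1!1!] = √(36/5)
  +(−1)^0/∏(0,3,1,0,1,0)! = 1/6  (running 1/6)
⟨..|..⟩ = √(36/5)·(1/6) = +0.447214

+√(1/5) = +0.447214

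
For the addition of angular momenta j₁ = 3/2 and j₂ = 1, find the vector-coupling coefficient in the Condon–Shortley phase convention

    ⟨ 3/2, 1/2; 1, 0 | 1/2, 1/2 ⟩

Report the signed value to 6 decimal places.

−√(1/3) ≈ -0.577350

√[2·2!1!0!/4! · 2!1!1!1!1!0!] = √(1/3)
  +(−1)^1/∏(1,1,0,0,1,0)! = -1  (running -1)
⟨..|..⟩ = √(1/3)·(-1) = -0.577350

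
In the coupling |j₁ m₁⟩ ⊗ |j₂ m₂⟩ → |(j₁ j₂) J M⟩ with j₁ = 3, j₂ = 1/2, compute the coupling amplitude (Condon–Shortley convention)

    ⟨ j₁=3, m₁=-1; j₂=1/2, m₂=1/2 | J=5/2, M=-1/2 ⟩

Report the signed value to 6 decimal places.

−√(4/7) ≈ -0.755929

j₁+j₂−J=1  J+j₁−j₂=5  J−j₁+j₂=0  j₁+j₂+J+1=7
(j₁±m₁, j₂±m₂, J±M) = (2,4,1,0,2,3)
P² = 576/7
sum k=1..1:
  [1] −1/12 = -1/12
S = -1/12
C² = P²·S² = 4/7 ; C = -0.755929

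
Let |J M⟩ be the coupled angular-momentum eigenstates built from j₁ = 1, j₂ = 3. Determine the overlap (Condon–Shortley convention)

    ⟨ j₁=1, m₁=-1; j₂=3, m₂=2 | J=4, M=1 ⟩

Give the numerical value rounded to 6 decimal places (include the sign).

√[9·0!2!6!/9! · 0!2!5!1!5!3!] = √(43200/7)
  +(−1)^0/∏(0,0,2,5,0,1)! = 1/240  (running 1/240)
⟨..|..⟩ = √(43200/7)·(1/240) = +0.327327

+0.327327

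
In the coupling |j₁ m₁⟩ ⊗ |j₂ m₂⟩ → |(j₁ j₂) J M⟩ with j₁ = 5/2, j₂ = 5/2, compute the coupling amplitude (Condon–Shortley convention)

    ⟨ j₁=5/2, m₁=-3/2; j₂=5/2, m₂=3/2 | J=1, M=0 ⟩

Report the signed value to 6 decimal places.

triangle: 4!*1!*1!/7! = 24/5040
(j±m)!: 1!*4!*4!*1!*1!*1! = 576
prefactor² = (2J+1)*Δ*N² = 288/35
  k=3: −1/(3!*1!*1!*1!*0!*0!) = -1/6
  k=4: +1/(4!*0!*0!*0!*1!*1!) = 1/24
Σ = -1/8  ⇒  CG² = 288/35*(-1/8)² = 9/70
CG = −√(9/70) = -0.358569

−√(9/70) ≈ -0.358569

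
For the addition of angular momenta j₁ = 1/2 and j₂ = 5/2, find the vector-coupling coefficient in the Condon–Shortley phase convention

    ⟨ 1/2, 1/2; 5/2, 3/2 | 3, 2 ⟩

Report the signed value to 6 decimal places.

√[7·0!1!5!/7! · 1!0!4!1!5!1!] = √(480)
  +(−1)^0/∏(0,0,0,4,1,1)! = 1/24  (running 1/24)
⟨..|..⟩ = √(480)·(1/24) = +0.912871

+√(5/6) = +0.912871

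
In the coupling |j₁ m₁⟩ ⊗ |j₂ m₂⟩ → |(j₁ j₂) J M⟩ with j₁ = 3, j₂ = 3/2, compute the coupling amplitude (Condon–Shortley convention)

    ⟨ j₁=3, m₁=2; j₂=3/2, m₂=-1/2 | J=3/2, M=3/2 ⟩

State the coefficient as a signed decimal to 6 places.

-0.534522

j₁+j₂−J=3  J+j₁−j₂=3  J−j₁+j₂=0  j₁+j₂+J+1=7
(j₁±m₁, j₂±m₂, J±M) = (5,1,1,2,3,0)
P² = 288/7
sum k=1..1:
  [1] −1/12 = -1/12
S = -1/12
C² = P²·S² = 2/7 ; C = -0.534522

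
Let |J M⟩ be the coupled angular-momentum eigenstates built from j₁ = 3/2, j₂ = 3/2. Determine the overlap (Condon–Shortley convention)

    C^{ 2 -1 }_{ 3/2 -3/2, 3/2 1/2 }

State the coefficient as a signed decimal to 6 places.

j₁+j₂−J=1  J+j₁−j₂=2  J−j₁+j₂=2  j₁+j₂+J+1=6
(j₁±m₁, j₂±m₂, J±M) = (0,3,2,1,1,3)
P² = 2
sum k=1..1:
  [1] −1/2 = -1/2
S = -1/2
C² = P²·S² = 1/2 ; C = -0.707107

-0.707107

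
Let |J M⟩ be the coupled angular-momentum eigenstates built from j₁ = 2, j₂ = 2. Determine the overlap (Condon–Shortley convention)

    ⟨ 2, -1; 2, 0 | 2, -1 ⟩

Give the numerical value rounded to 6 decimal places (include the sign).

triangle: 2!·2!·2!/7! = 8/5040
(j±m)!: 1!·3!·2!·2!·1!·3! = 144
prefactor² = (2J+1)·Δ·N² = 8/7
  k=1: −1/(1!·1!·2!·1!·0!·1!) = -1/2
  k=2: +1/(2!·0!·1!·0!·1!·2!) = 1/4
Σ = -1/4  ⇒  CG² = 8/7·(-1/4)² = 1/14
CG = −√(1/14) = -0.267261

-0.267261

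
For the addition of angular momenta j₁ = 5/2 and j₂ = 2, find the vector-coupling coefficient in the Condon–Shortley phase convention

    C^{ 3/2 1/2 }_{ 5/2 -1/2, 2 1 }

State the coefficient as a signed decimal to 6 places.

j₁+j₂−J=3  J+j₁−j₂=2  J−j₁+j₂=1  j₁+j₂+J+1=7
(j₁±m₁, j₂±m₂, J±M) = (2,3,3,1,2,1)
P² = 48/35
sum k=2..3:
  [2] +1/2 = 1/2
  [3] −1/12 = -1/12
S = 5/12
C² = P²·S² = 5/21 ; C = +0.487950

+√(5/21) ≈ +0.487950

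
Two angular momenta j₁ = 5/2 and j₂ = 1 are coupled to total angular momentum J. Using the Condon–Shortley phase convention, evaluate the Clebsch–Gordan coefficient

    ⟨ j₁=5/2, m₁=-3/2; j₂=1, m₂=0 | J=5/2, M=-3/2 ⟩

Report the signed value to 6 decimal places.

triangle: 1!·4!·1!/7! = 24/5040
(j±m)!: 1!·4!·1!·1!·1!·4! = 576
prefactor² = (2J+1)·Δ·N² = 576/35
  k=0: +1/(0!·1!·4!·1!·0!·0!) = 1/24
  k=1: −1/(1!·0!·3!·0!·1!·1!) = -1/6
Σ = -1/8  ⇒  CG² = 576/35·(-1/8)² = 9/35
CG = −√(9/35) = -0.507093

−√(9/35) ≈ -0.507093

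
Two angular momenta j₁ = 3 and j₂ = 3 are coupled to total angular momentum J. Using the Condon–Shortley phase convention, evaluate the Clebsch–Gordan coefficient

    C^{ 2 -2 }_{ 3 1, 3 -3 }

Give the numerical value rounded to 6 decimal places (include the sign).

triangle: 4!*2!*2!/9! = 96/362880
(j±m)!: 4!*2!*0!*6!*0!*4! = 829440
prefactor² = (2J+1)*Δ*N² = 7680/7
  k=0: +1/(0!*4!*2!*0!*0!*2!) = 1/96
Σ = 1/96  ⇒  CG² = 7680/7*1/96² = 5/42
CG = +√(5/42) = +0.345033

+0.345033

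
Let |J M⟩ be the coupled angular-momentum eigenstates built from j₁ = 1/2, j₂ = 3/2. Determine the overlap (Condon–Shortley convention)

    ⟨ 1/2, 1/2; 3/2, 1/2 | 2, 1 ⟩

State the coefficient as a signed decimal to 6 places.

triangle: 0!×1!×3!/5! = 6/120
(j±m)!: 1!×0!×2!×1!×3!×1! = 12
prefactor² = (2J+1)×Δ×N² = 3
  k=0: +1/(0!×0!×0!×2!×1!×1!) = 1/2
Σ = 1/2  ⇒  CG² = 3×1/2² = 3/4
CG = +√(3/4) = +0.866025

+√(3/4) ≈ +0.866025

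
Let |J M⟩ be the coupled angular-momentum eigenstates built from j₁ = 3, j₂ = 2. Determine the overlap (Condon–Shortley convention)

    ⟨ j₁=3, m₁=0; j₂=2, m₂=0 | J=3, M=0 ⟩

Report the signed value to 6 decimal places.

triangle: 2!·4!·2!/9! = 96/362880
(j±m)!: 3!·3!·2!·2!·3!·3! = 5184
prefactor² = (2J+1)·Δ·N² = 48/5
  k=0: +1/(0!·2!·3!·2!·1!·0!) = 1/24
  k=1: −1/(1!·1!·2!·1!·2!·1!) = -1/4
  k=2: +1/(2!·0!·1!·0!·3!·2!) = 1/24
Σ = -1/6  ⇒  CG² = 48/5·(-1/6)² = 4/15
CG = −√(4/15) = -0.516398

-0.516398  (= −√(4/15))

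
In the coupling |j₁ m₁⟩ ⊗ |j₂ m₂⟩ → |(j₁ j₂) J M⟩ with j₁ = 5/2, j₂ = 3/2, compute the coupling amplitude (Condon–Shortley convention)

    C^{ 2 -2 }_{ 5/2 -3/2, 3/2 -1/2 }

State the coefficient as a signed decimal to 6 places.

−√(8/21) ≈ -0.617213

√[5·2!3!1!/7! · 1!4!1!2!0!4!] = √(96/7)
  +(−1)^1/∏(1,1,3,0,0,1)! = -1/6  (running -1/6)
⟨..|..⟩ = √(96/7)·(-1/6) = -0.617213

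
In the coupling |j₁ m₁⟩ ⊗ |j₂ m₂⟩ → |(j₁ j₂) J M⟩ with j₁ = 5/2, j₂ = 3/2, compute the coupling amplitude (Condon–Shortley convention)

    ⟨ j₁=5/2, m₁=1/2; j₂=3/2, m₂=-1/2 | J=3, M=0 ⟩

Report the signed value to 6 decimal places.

triangle: 1!*4!*2!/8! = 48/40320
(j±m)!: 3!*2!*1!*2!*3!*3! = 864
prefactor² = (2J+1)*Δ*N² = 36/5
  k=0: +1/(0!*1!*2!*1!*2!*1!) = 1/4
  k=1: −1/(1!*0!*1!*0!*3!*2!) = -1/12
Σ = 1/6  ⇒  CG² = 36/5*1/6² = 1/5
CG = +√(1/5) = +0.447214

+0.447214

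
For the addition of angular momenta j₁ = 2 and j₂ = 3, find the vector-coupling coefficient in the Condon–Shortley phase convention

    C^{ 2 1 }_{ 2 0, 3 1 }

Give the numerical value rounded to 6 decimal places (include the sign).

√[5·3!1!3!/8! · 2!2!4!2!3!1!] = √(36/7)
  +(−1)^1/∏(1,2,1,3,0,0)! = -1/12  (running -1/12)
  +(−1)^2/∏(2,1,0,2,1,1)! = 1/4  (running 1/6)
⟨..|..⟩ = √(36/7)·(1/6) = +0.377964

+√(1/7) ≈ +0.377964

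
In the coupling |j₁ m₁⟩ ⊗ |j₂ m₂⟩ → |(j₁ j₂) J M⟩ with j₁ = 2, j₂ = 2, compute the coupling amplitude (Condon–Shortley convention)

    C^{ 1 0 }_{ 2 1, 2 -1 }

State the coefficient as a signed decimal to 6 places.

j₁+j₂−J=3  J+j₁−j₂=1  J−j₁+j₂=1  j₁+j₂+J+1=6
(j₁±m₁, j₂±m₂, J±M) = (3,1,1,3,1,1)
P² = 9/10
sum k=0..1:
  [0] +1/6 = 1/6
  [1] −1/2 = -1/2
S = -1/3
C² = P²·S² = 1/10 ; C = -0.316228

−√(1/10) = -0.316228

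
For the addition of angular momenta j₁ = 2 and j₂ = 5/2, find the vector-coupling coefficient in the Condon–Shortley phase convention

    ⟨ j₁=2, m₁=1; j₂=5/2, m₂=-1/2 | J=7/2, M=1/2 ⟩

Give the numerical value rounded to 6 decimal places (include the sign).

+√(14/45) ≈ +0.557773

triangle: 1!·3!·4!/9! = 144/362880
(j±m)!: 3!·1!·2!·3!·4!·3! = 10368
prefactor² = (2J+1)·Δ·N² = 1152/35
  k=0: +1/(0!·1!·1!·2!·2!·2!) = 1/8
  k=1: −1/(1!·0!·0!·1!·3!·3!) = -1/36
Σ = 7/72  ⇒  CG² = 1152/35·7/72² = 14/45
CG = +√(14/45) = +0.557773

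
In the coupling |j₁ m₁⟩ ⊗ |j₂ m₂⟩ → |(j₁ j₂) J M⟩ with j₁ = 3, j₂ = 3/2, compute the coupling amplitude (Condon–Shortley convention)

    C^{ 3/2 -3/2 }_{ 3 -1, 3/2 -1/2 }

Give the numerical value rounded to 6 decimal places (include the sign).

-0.338062

j₁+j₂−J=3  J+j₁−j₂=3  J−j₁+j₂=0  j₁+j₂+J+1=7
(j₁±m₁, j₂±m₂, J±M) = (2,4,1,2,0,3)
P² = 576/35
sum k=1..1:
  [1] −1/12 = -1/12
S = -1/12
C² = P²·S² = 4/35 ; C = -0.338062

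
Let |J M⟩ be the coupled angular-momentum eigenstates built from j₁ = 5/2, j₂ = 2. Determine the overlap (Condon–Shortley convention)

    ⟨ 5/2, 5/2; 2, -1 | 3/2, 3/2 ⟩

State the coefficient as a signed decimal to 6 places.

+0.534522  (= +√(2/7))

j₁+j₂−J=3  J+j₁−j₂=2  J−j₁+j₂=1  j₁+j₂+J+1=7
(j₁±m₁, j₂±m₂, J±M) = (5,0,1,3,3,0)
P² = 288/7
sum k=0..0:
  [0] +1/12 = 1/12
S = 1/12
C² = P²·S² = 2/7 ; C = +0.534522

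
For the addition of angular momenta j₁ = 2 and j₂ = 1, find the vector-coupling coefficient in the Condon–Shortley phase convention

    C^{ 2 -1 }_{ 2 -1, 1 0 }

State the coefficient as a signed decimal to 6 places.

triangle: 1!×3!×1!/6! = 6/720
(j±m)!: 1!×3!×1!×1!×1!×3! = 36
prefactor² = (2J+1)×Δ×N² = 3/2
  k=0: +1/(0!×1!×3!×1!×0!×0!) = 1/6
  k=1: −1/(1!×0!×2!×0!×1!×1!) = -1/2
Σ = -1/3  ⇒  CG² = 3/2×(-1/3)² = 1/6
CG = −√(1/6) = -0.408248

−√(1/6) = -0.408248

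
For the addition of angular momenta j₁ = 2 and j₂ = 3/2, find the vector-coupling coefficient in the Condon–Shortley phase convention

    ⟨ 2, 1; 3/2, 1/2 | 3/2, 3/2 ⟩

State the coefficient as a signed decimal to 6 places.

-0.632456

triangle: 2!·2!·1!/6! = 4/720
(j±m)!: 3!·1!·2!·1!·3!·0! = 72
prefactor² = (2J+1)·Δ·N² = 8/5
  k=1: −1/(1!·1!·0!·1!·2!·0!) = -1/2
Σ = -1/2  ⇒  CG² = 8/5·(-1/2)² = 2/5
CG = −√(2/5) = -0.632456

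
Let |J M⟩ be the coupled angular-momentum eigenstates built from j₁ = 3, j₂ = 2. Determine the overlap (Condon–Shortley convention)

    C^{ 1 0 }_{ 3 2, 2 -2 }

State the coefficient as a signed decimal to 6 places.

j₁+j₂−J=4  J+j₁−j₂=2  J−j₁+j₂=0  j₁+j₂+J+1=7
(j₁±m₁, j₂±m₂, J±M) = (5,1,0,4,1,1)
P² = 576/7
sum k=0..0:
  [0] +1/24 = 1/24
S = 1/24
C² = P²·S² = 1/7 ; C = +0.377964

+√(1/7) ≈ +0.377964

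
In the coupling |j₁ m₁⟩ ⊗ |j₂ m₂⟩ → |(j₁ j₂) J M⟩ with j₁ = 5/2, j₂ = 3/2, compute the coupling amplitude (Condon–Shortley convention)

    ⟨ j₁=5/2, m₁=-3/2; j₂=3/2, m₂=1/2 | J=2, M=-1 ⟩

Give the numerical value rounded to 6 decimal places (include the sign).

j₁+j₂−J=2  J+j₁−j₂=3  J−j₁+j₂=1  j₁+j₂+J+1=7
(j₁±m₁, j₂±m₂, J±M) = (1,4,2,1,1,3)
P² = 24/7
sum k=1..2:
  [1] −1/6 = -1/6
  [2] +1/4 = 1/4
S = 1/12
C² = P²·S² = 1/42 ; C = +0.154303

+0.154303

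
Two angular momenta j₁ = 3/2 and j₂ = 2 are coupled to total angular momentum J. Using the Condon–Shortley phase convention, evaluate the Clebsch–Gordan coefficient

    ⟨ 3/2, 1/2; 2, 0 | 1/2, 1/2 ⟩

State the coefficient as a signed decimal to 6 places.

-0.447214  (= −√(1/5))

√[2·3!0!1!/5! · 2!1!2!2!1!0!] = √(4/5)
  +(−1)^1/∏(1,2,0,1,0,0)! = -1/2  (running -1/2)
⟨..|..⟩ = √(4/5)·(-1/2) = -0.447214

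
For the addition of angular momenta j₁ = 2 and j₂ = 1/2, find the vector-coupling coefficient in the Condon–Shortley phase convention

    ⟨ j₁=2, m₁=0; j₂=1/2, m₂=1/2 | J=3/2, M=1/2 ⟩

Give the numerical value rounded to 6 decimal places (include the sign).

-0.632456  (= −√(2/5))

√[4·1!3!0!/5! · 2!2!1!0!2!1!] = √(8/5)
  +(−1)^1/∏(1,0,1,0,2,0)! = -1/2  (running -1/2)
⟨..|..⟩ = √(8/5)·(-1/2) = -0.632456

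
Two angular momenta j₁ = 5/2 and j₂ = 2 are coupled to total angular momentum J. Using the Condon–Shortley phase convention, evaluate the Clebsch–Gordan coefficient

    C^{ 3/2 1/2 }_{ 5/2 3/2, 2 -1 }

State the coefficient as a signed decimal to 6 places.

-0.138013

triangle: 3!×2!×1!/7! = 12/5040
(j±m)!: 4!×1!×1!×3!×2!×1! = 288
prefactor² = (2J+1)×Δ×N² = 96/35
  k=0: +1/(0!×3!×1!×1!×1!×0!) = 1/6
  k=1: −1/(1!×2!×0!×0!×2!×1!) = -1/4
Σ = -1/12  ⇒  CG² = 96/35×(-1/12)² = 2/105
CG = −√(2/105) = -0.138013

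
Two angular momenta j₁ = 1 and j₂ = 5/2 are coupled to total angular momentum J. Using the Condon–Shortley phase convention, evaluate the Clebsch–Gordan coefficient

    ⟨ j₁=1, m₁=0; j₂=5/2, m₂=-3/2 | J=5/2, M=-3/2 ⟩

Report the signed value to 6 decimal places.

+√(9/35) ≈ +0.507093

triangle: 1!×1!×4!/7! = 24/5040
(j±m)!: 1!×1!×1!×4!×1!×4! = 576
prefactor² = (2J+1)×Δ×N² = 576/35
  k=0: +1/(0!×1!×1!×1!×0!×3!) = 1/6
  k=1: −1/(1!×0!×0!×0!×1!×4!) = -1/24
Σ = 1/8  ⇒  CG² = 576/35×1/8² = 9/35
CG = +√(9/35) = +0.507093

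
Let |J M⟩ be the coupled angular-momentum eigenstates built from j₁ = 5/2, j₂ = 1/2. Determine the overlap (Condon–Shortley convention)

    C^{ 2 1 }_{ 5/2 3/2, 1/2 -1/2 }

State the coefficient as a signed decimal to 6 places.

+0.816497

√[5·1!4!0!/6! · 4!1!0!1!3!1!] = √(24)
  +(−1)^0/∏(0,1,1,0,3,0)! = 1/6  (running 1/6)
⟨..|..⟩ = √(24)·(1/6) = +0.816497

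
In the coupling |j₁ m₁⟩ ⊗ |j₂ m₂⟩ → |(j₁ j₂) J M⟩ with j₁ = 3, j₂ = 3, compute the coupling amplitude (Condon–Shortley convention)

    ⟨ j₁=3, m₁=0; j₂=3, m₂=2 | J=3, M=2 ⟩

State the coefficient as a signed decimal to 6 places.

triangle: 3!×3!×3!/10! = 216/3628800
(j±m)!: 3!×3!×5!×1!×5!×1! = 518400
prefactor² = (2J+1)×Δ×N² = 216
  k=2: +1/(2!×1!×1!×3!×2!×0!) = 1/24
  k=3: −1/(3!×0!×0!×2!×3!×1!) = -1/72
Σ = 1/36  ⇒  CG² = 216×1/36² = 1/6
CG = +√(1/6) = +0.408248

+√(1/6) ≈ +0.408248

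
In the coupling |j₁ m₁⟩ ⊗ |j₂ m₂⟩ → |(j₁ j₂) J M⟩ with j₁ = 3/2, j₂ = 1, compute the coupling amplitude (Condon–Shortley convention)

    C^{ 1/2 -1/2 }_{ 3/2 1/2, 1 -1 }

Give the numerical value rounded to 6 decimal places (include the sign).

+√(1/6) = +0.408248

j₁+j₂−J=2  J+j₁−j₂=1  J−j₁+j₂=0  j₁+j₂+J+1=4
(j₁±m₁, j₂±m₂, J±M) = (2,1,0,2,0,1)
P² = 2/3
sum k=0..0:
  [0] +1/2 = 1/2
S = 1/2
C² = P²·S² = 1/6 ; C = +0.408248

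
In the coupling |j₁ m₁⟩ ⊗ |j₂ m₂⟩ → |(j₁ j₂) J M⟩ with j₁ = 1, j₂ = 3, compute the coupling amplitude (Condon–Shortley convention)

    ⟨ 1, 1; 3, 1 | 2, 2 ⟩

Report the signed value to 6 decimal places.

+√(1/21) = +0.218218

triangle: 2!×0!×4!/7! = 48/5040
(j±m)!: 2!×0!×4!×2!×4!×0! = 2304
prefactor² = (2J+1)×Δ×N² = 768/7
  k=0: +1/(0!×2!×0!×4!×0!×0!) = 1/48
Σ = 1/48  ⇒  CG² = 768/7×1/48² = 1/21
CG = +√(1/21) = +0.218218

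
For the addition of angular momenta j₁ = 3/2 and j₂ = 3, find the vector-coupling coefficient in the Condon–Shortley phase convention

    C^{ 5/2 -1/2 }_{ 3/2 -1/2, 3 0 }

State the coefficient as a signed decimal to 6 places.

triangle: 2!*1!*4!/8! = 48/40320
(j±m)!: 1!*2!*3!*3!*2!*3! = 864
prefactor² = (2J+1)*Δ*N² = 216/35
  k=1: −1/(1!*1!*1!*2!*0!*2!) = -1/4
  k=2: +1/(2!*0!*0!*1!*1!*3!) = 1/12
Σ = -1/6  ⇒  CG² = 216/35*(-1/6)² = 6/35
CG = −√(6/35) = -0.414039

−√(6/35) ≈ -0.414039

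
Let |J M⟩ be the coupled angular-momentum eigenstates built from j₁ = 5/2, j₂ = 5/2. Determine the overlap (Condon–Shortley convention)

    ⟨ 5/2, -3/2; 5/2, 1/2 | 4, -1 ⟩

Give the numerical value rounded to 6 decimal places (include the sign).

√[9·1!4!4!/10! · 1!4!3!2!3!5!] = √(10368/35)
  +(−1)^0/∏(0,1,4,3,0,1)! = 1/144  (running 1/144)
  +(−1)^1/∏(1,0,3,2,1,2)! = -1/24  (running -5/144)
⟨..|..⟩ = √(10368/35)·(-5/144) = -0.597614

−√(5/14) ≈ -0.597614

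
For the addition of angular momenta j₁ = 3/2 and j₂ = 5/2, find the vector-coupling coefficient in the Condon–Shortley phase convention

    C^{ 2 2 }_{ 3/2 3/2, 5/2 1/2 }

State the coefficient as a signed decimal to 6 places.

j₁+j₂−J=2  J+j₁−j₂=1  J−j₁+j₂=3  j₁+j₂+J+1=7
(j₁±m₁, j₂±m₂, J±M) = (3,0,3,2,4,0)
P² = 144/7
sum k=0..0:
  [0] +1/12 = 1/12
S = 1/12
C² = P²·S² = 1/7 ; C = +0.377964

+√(1/7) ≈ +0.377964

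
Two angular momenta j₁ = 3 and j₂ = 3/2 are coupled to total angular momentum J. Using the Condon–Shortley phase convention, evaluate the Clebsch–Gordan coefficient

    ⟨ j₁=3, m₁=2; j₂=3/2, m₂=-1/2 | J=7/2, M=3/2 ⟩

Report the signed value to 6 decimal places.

j₁+j₂−J=1  J+j₁−j₂=5  J−j₁+j₂=2  j₁+j₂+J+1=9
(j₁±m₁, j₂±m₂, J±M) = (5,1,1,2,5,2)
P² = 6400/21
sum k=0..1:
  [0] +1/24 = 1/24
  [1] −1/240 = -1/240
S = 3/80
C² = P²·S² = 3/7 ; C = +0.654654

+0.654654  (= +√(3/7))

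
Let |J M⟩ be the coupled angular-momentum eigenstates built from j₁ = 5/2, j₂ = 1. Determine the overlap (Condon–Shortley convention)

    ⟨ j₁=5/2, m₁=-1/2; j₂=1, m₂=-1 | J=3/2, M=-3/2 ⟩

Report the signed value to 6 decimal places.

triangle: 2!×3!×0!/6! = 12/720
(j±m)!: 2!×3!×0!×2!×0!×3! = 144
prefactor² = (2J+1)×Δ×N² = 48/5
  k=0: +1/(0!×2!×3!×0!×0!×0!) = 1/12
Σ = 1/12  ⇒  CG² = 48/5×1/12² = 1/15
CG = +√(1/15) = +0.258199

+√(1/15) = +0.258199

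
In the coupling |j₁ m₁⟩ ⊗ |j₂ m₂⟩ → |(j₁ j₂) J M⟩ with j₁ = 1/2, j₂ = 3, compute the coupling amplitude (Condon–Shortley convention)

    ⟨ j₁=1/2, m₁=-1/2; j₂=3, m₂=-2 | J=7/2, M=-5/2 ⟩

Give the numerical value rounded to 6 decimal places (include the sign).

+√(6/7) = +0.925820

√[8·0!1!6!/8! · 0!1!1!5!1!6!] = √(86400/7)
  +(−1)^0/∏(0,0,1,1,0,5)! = 1/120  (running 1/120)
⟨..|..⟩ = √(86400/7)·(1/120) = +0.925820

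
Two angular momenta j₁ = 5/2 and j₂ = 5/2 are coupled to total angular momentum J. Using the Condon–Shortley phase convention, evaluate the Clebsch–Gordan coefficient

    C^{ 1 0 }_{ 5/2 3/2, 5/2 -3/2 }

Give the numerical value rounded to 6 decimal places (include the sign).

√[3·4!1!1!/7! · 4!1!1!4!1!1!] = √(288/35)
  +(−1)^0/∏(0,4,1,1,0,0)! = 1/24  (running 1/24)
  +(−1)^1/∏(1,3,0,0,1,1)! = -1/6  (running -1/8)
⟨..|..⟩ = √(288/35)·(-1/8) = -0.358569

−√(9/70) = -0.358569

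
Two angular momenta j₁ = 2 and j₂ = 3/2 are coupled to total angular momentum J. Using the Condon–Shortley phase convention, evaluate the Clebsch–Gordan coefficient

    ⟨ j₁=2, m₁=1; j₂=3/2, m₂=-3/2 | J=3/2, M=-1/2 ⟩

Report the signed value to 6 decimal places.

j₁+j₂−J=2  J+j₁−j₂=2  J−j₁+j₂=1  j₁+j₂+J+1=6
(j₁±m₁, j₂±m₂, J±M) = (3,1,0,3,1,2)
P² = 8/5
sum k=0..0:
  [0] +1/2 = 1/2
S = 1/2
C² = P²·S² = 2/5 ; C = +0.632456

+√(2/5) ≈ +0.632456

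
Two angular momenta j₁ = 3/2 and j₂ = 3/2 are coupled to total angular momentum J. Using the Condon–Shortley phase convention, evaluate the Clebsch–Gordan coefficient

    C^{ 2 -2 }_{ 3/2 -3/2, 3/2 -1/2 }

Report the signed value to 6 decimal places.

−√(1/2) = -0.707107

triangle: 1!·2!·2!/6! = 4/720
(j±m)!: 0!·3!·1!·2!·0!·4! = 288
prefactor² = (2J+1)·Δ·N² = 8
  k=1: −1/(1!·0!·2!·0!·0!·2!) = -1/4
Σ = -1/4  ⇒  CG² = 8·(-1/4)² = 1/2
CG = −√(1/2) = -0.707107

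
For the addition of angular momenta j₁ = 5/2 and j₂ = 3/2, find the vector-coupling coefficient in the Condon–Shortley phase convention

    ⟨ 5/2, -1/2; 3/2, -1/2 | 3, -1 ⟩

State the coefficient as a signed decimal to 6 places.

j₁+j₂−J=1  J+j₁−j₂=4  J−j₁+j₂=2  j₁+j₂+J+1=8
(j₁±m₁, j₂±m₂, J±M) = (2,3,1,2,2,4)
P² = 48/5
sum k=0..1:
  [0] +1/6 = 1/6
  [1] −1/8 = -1/8
S = 1/24
C² = P²·S² = 1/60 ; C = +0.129099

+0.129099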